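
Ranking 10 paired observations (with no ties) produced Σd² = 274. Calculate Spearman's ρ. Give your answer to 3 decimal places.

-0.661

ρ = 1 − 6Σd² / [n(n²−1)] = 1 − 6×274 / (10×99)
  = 1 − 1644/990 = 1 − 1.6606 ≈ -0.661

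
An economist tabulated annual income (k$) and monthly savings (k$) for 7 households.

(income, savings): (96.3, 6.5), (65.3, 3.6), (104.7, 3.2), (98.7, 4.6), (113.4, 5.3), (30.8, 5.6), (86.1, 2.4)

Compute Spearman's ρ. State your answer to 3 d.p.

Rank income: 4, 2, 6, 5, 7, 1, 3
Rank savings: 7, 3, 2, 4, 5, 6, 1
d = rank(income) − rank(savings): -3, -1, 4, 1, 2, -5, 2; Σd² = 60
ρ = 1 − 6Σd² / [n(n²−1)] = 1 − 6×60 / (7×48) = 1 − 360/336 ≈ -0.071

-0.071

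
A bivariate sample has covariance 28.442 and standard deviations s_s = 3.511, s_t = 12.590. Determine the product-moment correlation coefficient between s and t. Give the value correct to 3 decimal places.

r = Cov(s,t) / (s_s · s_t) = 28.442 / (3.511 × 12.590)
  = 28.442 / 44.2035 ≈ 0.643

0.643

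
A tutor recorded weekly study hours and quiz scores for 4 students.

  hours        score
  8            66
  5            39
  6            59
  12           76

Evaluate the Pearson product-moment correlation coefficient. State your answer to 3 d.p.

n = 4, Σx = 31, Σy = 240, Σx² = 269, Σy² = 15134, Σxy = 1989
nΣxy − ΣxΣy = 7956 − 7440 = 516
nΣx² − (Σx)² = 1076 − 961 = 115; nΣy² − (Σy)² = 60536 − 57600 = 2936
r = 516 / √(115 × 2936) = 516 / 581.0680 ≈ 0.888

0.888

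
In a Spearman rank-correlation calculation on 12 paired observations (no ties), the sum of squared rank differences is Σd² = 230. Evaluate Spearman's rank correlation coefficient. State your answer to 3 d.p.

ρ = 1 − 6Σd² / [n(n²−1)] = 1 − 6×230 / (12×143)
  = 1 − 1380/1716 = 1 − 0.8042 ≈ 0.196

0.196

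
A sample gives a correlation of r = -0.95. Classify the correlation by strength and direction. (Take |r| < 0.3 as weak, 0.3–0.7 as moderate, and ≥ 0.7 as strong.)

strong negative

r = -0.95 < 0 so the relationship is negative.
|r| = 0.95, which falls in the strong range.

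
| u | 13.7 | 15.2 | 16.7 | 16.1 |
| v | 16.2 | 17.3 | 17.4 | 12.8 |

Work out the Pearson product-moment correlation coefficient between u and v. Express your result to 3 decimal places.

n = 4, Σu = 61.7, Σv = 63.7, Σu² = 956.83, Σv² = 1028.33, Σuv = 981.56
nΣuv − ΣuΣv = 3926.24 − 3930.29 = -4.05
nΣu² − (Σu)² = 3827.32 − 3806.89 = 20.43; nΣv² − (Σv)² = 4113.32 − 4057.69 = 55.63
r = -4.05 / √(20.43 × 55.63) = -4.05 / 33.7123 ≈ -0.120

-0.120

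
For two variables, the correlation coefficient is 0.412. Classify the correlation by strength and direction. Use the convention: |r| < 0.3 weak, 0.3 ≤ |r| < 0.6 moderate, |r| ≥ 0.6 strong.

r = 0.412 > 0 so the relationship is positive.
|r| = 0.412, which falls in the moderate range.

moderate positive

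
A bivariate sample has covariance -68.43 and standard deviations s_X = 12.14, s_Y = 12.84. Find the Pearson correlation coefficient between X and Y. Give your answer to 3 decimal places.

-0.439

r = Cov(X,Y) / (s_X · s_Y) = -68.43 / (12.14 × 12.84)
  = -68.43 / 155.8776 ≈ -0.439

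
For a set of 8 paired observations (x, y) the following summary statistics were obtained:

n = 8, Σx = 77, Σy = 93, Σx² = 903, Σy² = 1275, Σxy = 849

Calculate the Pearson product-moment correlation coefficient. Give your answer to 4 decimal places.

-0.2604

r = (nΣxy − ΣxΣy) / √[(nΣx² − (Σx)²)(nΣy² − (Σy)²)]
Numerator: 8×849 − 77×93 = -369
Denominator: √[(7224 − 5929)(10200 − 8649)] = √[1295 × 1551] = 1417.2315
r = -369 / 1417.2315 ≈ -0.2604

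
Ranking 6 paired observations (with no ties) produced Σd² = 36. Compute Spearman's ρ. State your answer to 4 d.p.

ρ = 1 − 6Σd² / [n(n²−1)] = 1 − 6×36 / (6×35)
  = 1 − 216/210 = 1 − 1.02857 ≈ -0.0286

-0.0286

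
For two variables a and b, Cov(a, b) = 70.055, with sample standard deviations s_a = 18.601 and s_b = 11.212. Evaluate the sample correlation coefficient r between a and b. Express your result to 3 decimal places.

0.336

r = Cov(a,b) / (s_a · s_b) = 70.055 / (18.601 × 11.212)
  = 70.055 / 208.5544 ≈ 0.336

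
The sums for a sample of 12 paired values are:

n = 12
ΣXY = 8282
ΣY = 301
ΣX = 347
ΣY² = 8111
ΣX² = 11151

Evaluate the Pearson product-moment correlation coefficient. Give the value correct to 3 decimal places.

-0.533

r = (nΣXY − ΣXΣY) / √[(nΣX² − (ΣX)²)(nΣY² − (ΣY)²)]
Numerator: 12×8282 − 347×301 = -5063
Denominator: √[(133812 − 120409)(97332 − 90601)] = √[13403 × 6731] = 9498.1889
r = -5063 / 9498.1889 ≈ -0.533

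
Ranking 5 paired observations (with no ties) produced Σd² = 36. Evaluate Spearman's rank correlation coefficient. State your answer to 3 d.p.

ρ = 1 − 6Σd² / [n(n²−1)] = 1 − 6×36 / (5×24)
  = 1 − 216/120 = 1 − 1.8000 ≈ -0.800

-0.800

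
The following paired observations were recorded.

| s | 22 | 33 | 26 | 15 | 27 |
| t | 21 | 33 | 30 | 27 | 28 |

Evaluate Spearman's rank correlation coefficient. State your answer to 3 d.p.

Rank s: 2, 5, 3, 1, 4
Rank t: 1, 5, 4, 2, 3
d = rank(s) − rank(t): 1, 0, -1, -1, 1; Σd² = 4
ρ = 1 − 6Σd² / [n(n²−1)] = 1 − 6×4 / (5×24) = 1 − 24/120 ≈ 0.800

0.800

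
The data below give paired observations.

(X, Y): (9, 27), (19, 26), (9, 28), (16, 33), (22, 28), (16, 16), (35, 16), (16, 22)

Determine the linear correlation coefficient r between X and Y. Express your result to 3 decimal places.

-0.508

n = 8, ΣX = 142, ΣY = 196, ΣX² = 3000, ΣY² = 5058, ΣXY = 3301
nΣXY − ΣXΣY = 26408 − 27832 = -1424
nΣX² − (ΣX)² = 24000 − 20164 = 3836; nΣY² − (ΣY)² = 40464 − 38416 = 2048
r = -1424 / √(3836 × 2048) = -1424 / 2802.8785 ≈ -0.508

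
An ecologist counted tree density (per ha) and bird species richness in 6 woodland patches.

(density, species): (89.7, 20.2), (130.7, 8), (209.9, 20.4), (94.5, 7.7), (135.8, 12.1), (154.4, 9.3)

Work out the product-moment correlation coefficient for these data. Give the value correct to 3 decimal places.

0.302

n = 6, Σx = 815, Σy = 77.7, Σx² = 120397.84, Σy² = 1180.39, Σxy = 10946.25
nΣxy − ΣxΣy = 65677.5 − 63325.5 = 2352
nΣx² − (Σx)² = 722387.04 − 664225 = 58162.04; nΣy² − (Σy)² = 7082.34 − 6037.29 = 1045.05
r = 2352 / √(58162.04 × 1045.05) = 2352 / 7796.2966 ≈ 0.302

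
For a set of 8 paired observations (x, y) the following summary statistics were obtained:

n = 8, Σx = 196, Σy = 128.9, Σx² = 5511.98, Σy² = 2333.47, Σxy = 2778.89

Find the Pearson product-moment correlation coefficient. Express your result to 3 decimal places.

r = (nΣxy − ΣxΣy) / √[(nΣx² − (Σx)²)(nΣy² − (Σy)²)]
Numerator: 8×2778.89 − 196×128.9 = -3033.28
Denominator: √[(44095.84 − 38416)(18667.76 − 16615.21)] = √[5679.84 × 2052.55] = 3414.4041
r = -3033.28 / 3414.4041 ≈ -0.888

-0.888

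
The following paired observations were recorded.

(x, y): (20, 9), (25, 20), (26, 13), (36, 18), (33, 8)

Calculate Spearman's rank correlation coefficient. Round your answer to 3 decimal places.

Rank x: 1, 2, 3, 5, 4
Rank y: 2, 5, 3, 4, 1
d = rank(x) − rank(y): -1, -3, 0, 1, 3; Σd² = 20
ρ = 1 − 6Σd² / [n(n²−1)] = 1 − 6×20 / (5×24) = 1 − 120/120 ≈ 0.000

0.000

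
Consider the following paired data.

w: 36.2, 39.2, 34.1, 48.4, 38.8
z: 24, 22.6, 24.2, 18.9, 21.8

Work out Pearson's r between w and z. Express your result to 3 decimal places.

n = 5, Σw = 196.7, Σz = 111.5, Σw² = 7857.89, Σz² = 2504.85, Σwz = 4340.54
nΣwz − ΣwΣz = 21702.7 − 21932.05 = -229.35
nΣw² − (Σw)² = 39289.45 − 38690.89 = 598.56; nΣz² − (Σz)² = 12524.25 − 12432.25 = 92
r = -229.35 / √(598.56 × 92) = -229.35 / 234.6647 ≈ -0.977

-0.977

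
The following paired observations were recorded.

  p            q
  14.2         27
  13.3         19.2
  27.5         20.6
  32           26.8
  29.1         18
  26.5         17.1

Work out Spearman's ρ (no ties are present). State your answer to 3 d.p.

0.029

Rank p: 2, 1, 4, 6, 5, 3
Rank q: 6, 3, 4, 5, 2, 1
d = rank(p) − rank(q): -4, -2, 0, 1, 3, 2; Σd² = 34
ρ = 1 − 6Σd² / [n(n²−1)] = 1 − 6×34 / (6×35) = 1 − 204/210 ≈ 0.029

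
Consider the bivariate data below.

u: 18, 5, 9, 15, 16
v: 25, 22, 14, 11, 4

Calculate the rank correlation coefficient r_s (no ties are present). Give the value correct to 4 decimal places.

Rank u: 5, 1, 2, 3, 4
Rank v: 5, 4, 3, 2, 1
d = rank(u) − rank(v): 0, -3, -1, 1, 3; Σd² = 20
ρ = 1 − 6Σd² / [n(n²−1)] = 1 − 6×20 / (5×24) = 1 − 120/120 ≈ 0.0000

0.0000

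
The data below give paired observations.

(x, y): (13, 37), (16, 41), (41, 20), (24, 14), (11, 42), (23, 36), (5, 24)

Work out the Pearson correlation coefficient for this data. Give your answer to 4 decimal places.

n = 7, Σx = 133, Σy = 214, Σx² = 3357, Σy² = 7282, Σxy = 3703
nΣxy − ΣxΣy = 25921 − 28462 = -2541
nΣx² − (Σx)² = 23499 − 17689 = 5810; nΣy² − (Σy)² = 50974 − 45796 = 5178
r = -2541 / √(5810 × 5178) = -2541 / 5484.9047 ≈ -0.4633

-0.4633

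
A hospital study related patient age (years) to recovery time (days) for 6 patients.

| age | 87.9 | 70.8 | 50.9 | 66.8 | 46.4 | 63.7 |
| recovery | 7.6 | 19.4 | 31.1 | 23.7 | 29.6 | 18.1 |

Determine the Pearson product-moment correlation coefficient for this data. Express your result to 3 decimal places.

-0.948

n = 6, Σx = 386.5, Σy = 129.5, Σx² = 26002.75, Σy² = 3166.79, Σxy = 7734.12
nΣxy − ΣxΣy = 46404.72 − 50051.75 = -3647.03
nΣx² − (Σx)² = 156016.5 − 149382.25 = 6634.25; nΣy² − (Σy)² = 19000.74 − 16770.25 = 2230.49
r = -3647.03 / √(6634.25 × 2230.49) = -3647.03 / 3846.7686 ≈ -0.948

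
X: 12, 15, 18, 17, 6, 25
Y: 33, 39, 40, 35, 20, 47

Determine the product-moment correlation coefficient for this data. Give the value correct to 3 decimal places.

0.952

n = 6, ΣX = 93, ΣY = 214, ΣX² = 1643, ΣY² = 8044, ΣXY = 3591
nΣXY − ΣXΣY = 21546 − 19902 = 1644
nΣX² − (ΣX)² = 9858 − 8649 = 1209; nΣY² − (ΣY)² = 48264 − 45796 = 2468
r = 1644 / √(1209 × 2468) = 1644 / 1727.3714 ≈ 0.952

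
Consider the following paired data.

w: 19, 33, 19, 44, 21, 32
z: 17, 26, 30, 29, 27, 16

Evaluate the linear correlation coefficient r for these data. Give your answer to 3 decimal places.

0.149

n = 6, Σw = 168, Σz = 145, Σw² = 5212, Σz² = 3691, Σwz = 4106
nΣwz − ΣwΣz = 24636 − 24360 = 276
nΣw² − (Σw)² = 31272 − 28224 = 3048; nΣz² − (Σz)² = 22146 − 21025 = 1121
r = 276 / √(3048 × 1121) = 276 / 1848.4610 ≈ 0.149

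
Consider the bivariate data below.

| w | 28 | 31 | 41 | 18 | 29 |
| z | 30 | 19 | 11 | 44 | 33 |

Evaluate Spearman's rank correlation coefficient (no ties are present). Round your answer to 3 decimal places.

-0.900

Rank w: 2, 4, 5, 1, 3
Rank z: 3, 2, 1, 5, 4
d = rank(w) − rank(z): -1, 2, 4, -4, -1; Σd² = 38
ρ = 1 − 6Σd² / [n(n²−1)] = 1 − 6×38 / (5×24) = 1 − 228/120 ≈ -0.900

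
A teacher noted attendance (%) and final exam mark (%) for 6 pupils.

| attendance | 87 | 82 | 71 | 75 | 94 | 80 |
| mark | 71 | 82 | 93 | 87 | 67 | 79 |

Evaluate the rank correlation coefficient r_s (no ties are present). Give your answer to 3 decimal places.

-0.943

Rank attendance: 5, 4, 1, 2, 6, 3
Rank mark: 2, 4, 6, 5, 1, 3
d = rank(attendance) − rank(mark): 3, 0, -5, -3, 5, 0; Σd² = 68
ρ = 1 − 6Σd² / [n(n²−1)] = 1 − 6×68 / (6×35) = 1 − 408/210 ≈ -0.943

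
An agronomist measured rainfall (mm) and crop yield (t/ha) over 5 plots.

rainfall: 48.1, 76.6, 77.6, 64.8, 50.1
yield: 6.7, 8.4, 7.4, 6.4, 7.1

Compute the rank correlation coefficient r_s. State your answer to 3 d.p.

0.600

Rank rainfall: 1, 4, 5, 3, 2
Rank yield: 2, 5, 4, 1, 3
d = rank(rainfall) − rank(yield): -1, -1, 1, 2, -1; Σd² = 8
ρ = 1 − 6Σd² / [n(n²−1)] = 1 − 6×8 / (5×24) = 1 − 48/120 ≈ 0.600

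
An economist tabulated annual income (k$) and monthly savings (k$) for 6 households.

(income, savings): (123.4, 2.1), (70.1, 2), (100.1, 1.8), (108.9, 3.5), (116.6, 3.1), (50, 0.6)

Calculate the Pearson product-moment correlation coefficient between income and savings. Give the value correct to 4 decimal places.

n = 6, Σx = 569.1, Σy = 13.1, Σx² = 58116.35, Σy² = 33.87, Σxy = 1352.13
nΣxy − ΣxΣy = 8112.78 − 7455.21 = 657.57
nΣx² − (Σx)² = 348698.1 − 323874.81 = 24823.29; nΣy² − (Σy)² = 203.22 − 171.61 = 31.61
r = 657.57 / √(24823.29 × 31.61) = 657.57 / 885.8127 ≈ 0.7423

0.7423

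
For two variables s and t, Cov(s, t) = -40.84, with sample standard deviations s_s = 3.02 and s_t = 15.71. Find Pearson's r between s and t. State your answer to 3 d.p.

r = Cov(s,t) / (s_s · s_t) = -40.84 / (3.02 × 15.71)
  = -40.84 / 47.4442 ≈ -0.861

-0.861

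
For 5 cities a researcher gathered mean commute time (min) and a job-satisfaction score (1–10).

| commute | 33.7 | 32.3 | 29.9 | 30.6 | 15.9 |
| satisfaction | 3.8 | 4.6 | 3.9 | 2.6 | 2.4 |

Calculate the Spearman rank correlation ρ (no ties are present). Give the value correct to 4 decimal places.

0.5000

Rank commute: 5, 4, 2, 3, 1
Rank satisfaction: 3, 5, 4, 2, 1
d = rank(commute) − rank(satisfaction): 2, -1, -2, 1, 0; Σd² = 10
ρ = 1 − 6Σd² / [n(n²−1)] = 1 − 6×10 / (5×24) = 1 − 60/120 ≈ 0.5000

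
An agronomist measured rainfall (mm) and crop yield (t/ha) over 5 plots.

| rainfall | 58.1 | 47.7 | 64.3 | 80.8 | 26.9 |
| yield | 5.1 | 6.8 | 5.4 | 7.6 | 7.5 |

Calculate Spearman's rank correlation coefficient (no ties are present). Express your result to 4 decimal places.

0.1000

Rank rainfall: 3, 2, 4, 5, 1
Rank yield: 1, 3, 2, 5, 4
d = rank(rainfall) − rank(yield): 2, -1, 2, 0, -3; Σd² = 18
ρ = 1 − 6Σd² / [n(n²−1)] = 1 − 6×18 / (5×24) = 1 − 108/120 ≈ 0.1000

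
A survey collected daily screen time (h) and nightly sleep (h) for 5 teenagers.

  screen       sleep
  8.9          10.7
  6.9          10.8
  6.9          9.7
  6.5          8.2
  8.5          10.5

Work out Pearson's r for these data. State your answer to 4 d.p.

n = 5, Σx = 37.7, Σy = 49.9, Σx² = 288.93, Σy² = 502.71, Σxy = 379.23
nΣxy − ΣxΣy = 1896.15 − 1881.23 = 14.92
nΣx² − (Σx)² = 1444.65 − 1421.29 = 23.36; nΣy² − (Σy)² = 2513.55 − 2490.01 = 23.54
r = 14.92 / √(23.36 × 23.54) = 14.92 / 23.4498 ≈ 0.6363

0.6363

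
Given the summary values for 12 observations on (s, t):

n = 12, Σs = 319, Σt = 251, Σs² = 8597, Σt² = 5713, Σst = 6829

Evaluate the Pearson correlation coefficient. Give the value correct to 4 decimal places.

r = (nΣst − ΣsΣt) / √[(nΣs² − (Σs)²)(nΣt² − (Σt)²)]
Numerator: 12×6829 − 319×251 = 1879
Denominator: √[(103164 − 101761)(68556 − 63001)] = √[1403 × 5555] = 2791.7136
r = 1879 / 2791.7136 ≈ 0.6731

0.6731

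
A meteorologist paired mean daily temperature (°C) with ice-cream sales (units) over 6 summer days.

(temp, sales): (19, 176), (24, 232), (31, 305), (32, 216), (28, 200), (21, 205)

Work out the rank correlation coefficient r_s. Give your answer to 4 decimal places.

0.6000

Rank temp: 1, 3, 5, 6, 4, 2
Rank sales: 1, 5, 6, 4, 2, 3
d = rank(temp) − rank(sales): 0, -2, -1, 2, 2, -1; Σd² = 14
ρ = 1 − 6Σd² / [n(n²−1)] = 1 − 6×14 / (6×35) = 1 − 84/210 ≈ 0.6000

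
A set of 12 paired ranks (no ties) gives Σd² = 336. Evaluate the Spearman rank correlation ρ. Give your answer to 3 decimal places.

ρ = 1 − 6Σd² / [n(n²−1)] = 1 − 6×336 / (12×143)
  = 1 − 2016/1716 = 1 − 1.1748 ≈ -0.175

-0.175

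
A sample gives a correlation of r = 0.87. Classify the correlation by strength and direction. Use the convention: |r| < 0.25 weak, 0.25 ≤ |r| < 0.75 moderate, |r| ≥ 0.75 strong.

r = 0.87 > 0 so the relationship is positive.
|r| = 0.87, which falls in the strong range.

strong positive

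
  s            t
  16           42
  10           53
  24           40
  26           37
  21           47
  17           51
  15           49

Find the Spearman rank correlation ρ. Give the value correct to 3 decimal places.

-0.821

Rank s: 3, 1, 6, 7, 5, 4, 2
Rank t: 3, 7, 2, 1, 4, 6, 5
d = rank(s) − rank(t): 0, -6, 4, 6, 1, -2, -3; Σd² = 102
ρ = 1 − 6Σd² / [n(n²−1)] = 1 − 6×102 / (7×48) = 1 − 612/336 ≈ -0.821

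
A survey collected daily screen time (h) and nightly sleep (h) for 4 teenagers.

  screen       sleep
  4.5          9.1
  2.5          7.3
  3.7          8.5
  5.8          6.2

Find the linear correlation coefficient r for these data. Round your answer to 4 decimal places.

n = 4, Σx = 16.5, Σy = 31.1, Σx² = 73.83, Σy² = 246.79, Σxy = 126.61
nΣxy − ΣxΣy = 506.44 − 513.15 = -6.71
nΣx² − (Σx)² = 295.32 − 272.25 = 23.07; nΣy² − (Σy)² = 987.16 − 967.21 = 19.95
r = -6.71 / √(23.07 × 19.95) = -6.71 / 21.4534 ≈ -0.3128

-0.3128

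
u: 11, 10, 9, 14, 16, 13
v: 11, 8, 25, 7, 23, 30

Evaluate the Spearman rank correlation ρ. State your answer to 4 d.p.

Rank u: 3, 2, 1, 5, 6, 4
Rank v: 3, 2, 5, 1, 4, 6
d = rank(u) − rank(v): 0, 0, -4, 4, 2, -2; Σd² = 40
ρ = 1 − 6Σd² / [n(n²−1)] = 1 − 6×40 / (6×35) = 1 − 240/210 ≈ -0.1429

-0.1429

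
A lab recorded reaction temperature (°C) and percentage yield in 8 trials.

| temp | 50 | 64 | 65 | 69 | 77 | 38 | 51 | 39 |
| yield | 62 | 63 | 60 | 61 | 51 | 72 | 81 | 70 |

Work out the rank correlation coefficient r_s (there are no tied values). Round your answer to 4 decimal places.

Rank temp: 3, 5, 6, 7, 8, 1, 4, 2
Rank yield: 4, 5, 2, 3, 1, 7, 8, 6
d = rank(temp) − rank(yield): -1, 0, 4, 4, 7, -6, -4, -4; Σd² = 150
ρ = 1 − 6Σd² / [n(n²−1)] = 1 − 6×150 / (8×63) = 1 − 900/504 ≈ -0.7857

-0.7857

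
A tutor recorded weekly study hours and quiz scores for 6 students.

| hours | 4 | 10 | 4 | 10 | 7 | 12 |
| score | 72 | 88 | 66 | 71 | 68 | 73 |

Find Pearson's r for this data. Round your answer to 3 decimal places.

0.479

n = 6, Σx = 47, Σy = 438, Σx² = 425, Σy² = 32278, Σxy = 3494
nΣxy − ΣxΣy = 20964 − 20586 = 378
nΣx² − (Σx)² = 2550 − 2209 = 341; nΣy² − (Σy)² = 193668 − 191844 = 1824
r = 378 / √(341 × 1824) = 378 / 788.6596 ≈ 0.479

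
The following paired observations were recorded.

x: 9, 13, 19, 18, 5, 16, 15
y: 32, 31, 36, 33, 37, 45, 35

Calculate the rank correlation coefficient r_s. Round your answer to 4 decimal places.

Rank x: 2, 3, 7, 6, 1, 5, 4
Rank y: 2, 1, 5, 3, 6, 7, 4
d = rank(x) − rank(y): 0, 2, 2, 3, -5, -2, 0; Σd² = 46
ρ = 1 − 6Σd² / [n(n²−1)] = 1 − 6×46 / (7×48) = 1 − 276/336 ≈ 0.1786

0.1786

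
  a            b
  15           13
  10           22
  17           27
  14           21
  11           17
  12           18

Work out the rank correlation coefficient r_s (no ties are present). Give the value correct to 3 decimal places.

Rank a: 5, 1, 6, 4, 2, 3
Rank b: 1, 5, 6, 4, 2, 3
d = rank(a) − rank(b): 4, -4, 0, 0, 0, 0; Σd² = 32
ρ = 1 − 6Σd² / [n(n²−1)] = 1 − 6×32 / (6×35) = 1 − 192/210 ≈ 0.086

0.086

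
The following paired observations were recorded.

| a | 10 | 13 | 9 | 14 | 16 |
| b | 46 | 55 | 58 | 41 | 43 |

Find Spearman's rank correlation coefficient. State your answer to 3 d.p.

-0.800

Rank a: 2, 3, 1, 4, 5
Rank b: 3, 4, 5, 1, 2
d = rank(a) − rank(b): -1, -1, -4, 3, 3; Σd² = 36
ρ = 1 − 6Σd² / [n(n²−1)] = 1 − 6×36 / (5×24) = 1 − 216/120 ≈ -0.800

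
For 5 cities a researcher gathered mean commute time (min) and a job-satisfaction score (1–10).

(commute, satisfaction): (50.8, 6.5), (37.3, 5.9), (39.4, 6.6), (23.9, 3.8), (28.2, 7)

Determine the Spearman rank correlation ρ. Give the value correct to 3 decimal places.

Rank commute: 5, 3, 4, 1, 2
Rank satisfaction: 3, 2, 4, 1, 5
d = rank(commute) − rank(satisfaction): 2, 1, 0, 0, -3; Σd² = 14
ρ = 1 − 6Σd² / [n(n²−1)] = 1 − 6×14 / (5×24) = 1 − 84/120 ≈ 0.300

0.300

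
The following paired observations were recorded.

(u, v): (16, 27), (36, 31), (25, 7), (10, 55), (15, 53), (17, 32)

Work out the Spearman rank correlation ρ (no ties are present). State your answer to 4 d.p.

-0.7143

Rank u: 3, 6, 5, 1, 2, 4
Rank v: 2, 3, 1, 6, 5, 4
d = rank(u) − rank(v): 1, 3, 4, -5, -3, 0; Σd² = 60
ρ = 1 − 6Σd² / [n(n²−1)] = 1 − 6×60 / (6×35) = 1 − 360/210 ≈ -0.7143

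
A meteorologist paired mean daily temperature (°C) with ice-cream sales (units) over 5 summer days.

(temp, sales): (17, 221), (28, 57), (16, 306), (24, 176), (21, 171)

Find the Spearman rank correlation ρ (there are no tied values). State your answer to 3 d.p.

Rank temp: 2, 5, 1, 4, 3
Rank sales: 4, 1, 5, 3, 2
d = rank(temp) − rank(sales): -2, 4, -4, 1, 1; Σd² = 38
ρ = 1 − 6Σd² / [n(n²−1)] = 1 − 6×38 / (5×24) = 1 − 228/120 ≈ -0.900

-0.900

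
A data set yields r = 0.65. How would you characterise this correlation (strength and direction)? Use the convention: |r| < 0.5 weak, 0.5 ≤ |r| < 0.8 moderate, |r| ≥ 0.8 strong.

moderate positive

r = 0.65 > 0 so the relationship is positive.
|r| = 0.65, which falls in the moderate range.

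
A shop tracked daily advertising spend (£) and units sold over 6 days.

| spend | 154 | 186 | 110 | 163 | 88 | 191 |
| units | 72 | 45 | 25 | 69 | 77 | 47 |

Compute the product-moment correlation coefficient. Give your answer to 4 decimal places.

-0.1426

n = 6, Σx = 892, Σy = 335, Σx² = 141206, Σy² = 20733, Σxy = 49208
nΣxy − ΣxΣy = 295248 − 298820 = -3572
nΣx² − (Σx)² = 847236 − 795664 = 51572; nΣy² − (Σy)² = 124398 − 112225 = 12173
r = -3572 / √(51572 × 12173) = -3572 / 25055.6572 ≈ -0.1426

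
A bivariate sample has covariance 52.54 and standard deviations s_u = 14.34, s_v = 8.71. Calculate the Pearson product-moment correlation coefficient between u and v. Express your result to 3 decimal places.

r = Cov(u,v) / (s_u · s_v) = 52.54 / (14.34 × 8.71)
  = 52.54 / 124.9014 ≈ 0.421

0.421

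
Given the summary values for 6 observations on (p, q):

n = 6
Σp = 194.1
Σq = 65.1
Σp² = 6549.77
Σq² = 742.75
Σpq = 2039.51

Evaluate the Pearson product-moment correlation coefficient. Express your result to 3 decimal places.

-0.670

r = (nΣpq − ΣpΣq) / √[(nΣp² − (Σp)²)(nΣq² − (Σq)²)]
Numerator: 6×2039.51 − 194.1×65.1 = -398.85
Denominator: √[(39298.62 − 37674.81)(4456.5 − 4238.01)] = √[1623.81 × 218.49] = 595.6394
r = -398.85 / 595.6394 ≈ -0.670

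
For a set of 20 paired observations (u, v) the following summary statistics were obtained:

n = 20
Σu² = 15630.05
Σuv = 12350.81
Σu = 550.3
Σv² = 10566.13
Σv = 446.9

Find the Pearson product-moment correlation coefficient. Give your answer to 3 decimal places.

0.102

r = (nΣuv − ΣuΣv) / √[(nΣu² − (Σu)²)(nΣv² − (Σv)²)]
Numerator: 20×12350.81 − 550.3×446.9 = 1087.13
Denominator: √[(312601 − 302830.09)(211322.6 − 199719.61)] = √[9770.91 × 11602.99] = 10647.6181
r = 1087.13 / 10647.6181 ≈ 0.102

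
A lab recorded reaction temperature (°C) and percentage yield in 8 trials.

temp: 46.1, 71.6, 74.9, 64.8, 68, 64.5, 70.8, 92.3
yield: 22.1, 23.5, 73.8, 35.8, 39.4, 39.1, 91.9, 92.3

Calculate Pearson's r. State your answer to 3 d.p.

0.720

n = 8, Σx = 553, Σy = 417.9, Σx² = 39377, Σy² = 27814.81, Σxy = 30775.83
nΣxy − ΣxΣy = 246206.64 − 231098.7 = 15107.94
nΣx² − (Σx)² = 315016 − 305809 = 9207; nΣy² − (Σy)² = 222518.48 − 174640.41 = 47878.07
r = 15107.94 / √(9207 × 47878.07) = 15107.94 / 20995.5564 ≈ 0.720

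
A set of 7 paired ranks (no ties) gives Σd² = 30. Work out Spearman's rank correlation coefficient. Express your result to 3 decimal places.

ρ = 1 − 6Σd² / [n(n²−1)] = 1 − 6×30 / (7×48)
  = 1 − 180/336 = 1 − 0.5357 ≈ 0.464

0.464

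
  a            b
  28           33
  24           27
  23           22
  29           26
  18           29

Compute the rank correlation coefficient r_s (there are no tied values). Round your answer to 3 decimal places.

Rank a: 4, 3, 2, 5, 1
Rank b: 5, 3, 1, 2, 4
d = rank(a) − rank(b): -1, 0, 1, 3, -3; Σd² = 20
ρ = 1 − 6Σd² / [n(n²−1)] = 1 − 6×20 / (5×24) = 1 − 120/120 ≈ 0.000

0.000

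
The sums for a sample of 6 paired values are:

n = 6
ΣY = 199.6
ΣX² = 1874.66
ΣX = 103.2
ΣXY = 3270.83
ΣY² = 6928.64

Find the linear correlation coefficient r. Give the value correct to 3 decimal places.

r = (nΣXY − ΣXΣY) / √[(nΣX² − (ΣX)²)(nΣY² − (ΣY)²)]
Numerator: 6×3270.83 − 103.2×199.6 = -973.74
Denominator: √[(11247.96 − 10650.24)(41571.84 − 39840.16)] = √[597.72 × 1731.68] = 1017.3789
r = -973.74 / 1017.3789 ≈ -0.957

-0.957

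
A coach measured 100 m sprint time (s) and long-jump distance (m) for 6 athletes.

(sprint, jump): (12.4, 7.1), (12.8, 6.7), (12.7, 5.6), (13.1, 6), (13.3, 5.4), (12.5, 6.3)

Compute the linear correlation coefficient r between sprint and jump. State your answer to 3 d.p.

-0.702

n = 6, Σx = 76.8, Σy = 37.1, Σx² = 983.64, Σy² = 231.51, Σxy = 474.09
nΣxy − ΣxΣy = 2844.54 − 2849.28 = -4.74
nΣx² − (Σx)² = 5901.84 − 5898.24 = 3.6; nΣy² − (Σy)² = 1389.06 − 1376.41 = 12.65
r = -4.74 / √(3.6 × 12.65) = -4.74 / 6.7483 ≈ -0.702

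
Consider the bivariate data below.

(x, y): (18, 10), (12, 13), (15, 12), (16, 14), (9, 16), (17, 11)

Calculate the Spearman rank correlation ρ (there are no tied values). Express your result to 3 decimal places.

-0.829

Rank x: 6, 2, 3, 4, 1, 5
Rank y: 1, 4, 3, 5, 6, 2
d = rank(x) − rank(y): 5, -2, 0, -1, -5, 3; Σd² = 64
ρ = 1 − 6Σd² / [n(n²−1)] = 1 − 6×64 / (6×35) = 1 − 384/210 ≈ -0.829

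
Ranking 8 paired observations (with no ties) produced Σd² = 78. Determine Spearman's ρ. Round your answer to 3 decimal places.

0.071

ρ = 1 − 6Σd² / [n(n²−1)] = 1 − 6×78 / (8×63)
  = 1 − 468/504 = 1 − 0.9286 ≈ 0.071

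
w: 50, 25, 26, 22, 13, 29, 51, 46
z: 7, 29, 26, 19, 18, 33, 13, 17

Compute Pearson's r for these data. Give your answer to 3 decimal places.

-0.582

n = 8, Σw = 262, Σz = 162, Σw² = 10012, Σz² = 3798, Σwz = 4805
nΣwz − ΣwΣz = 38440 − 42444 = -4004
nΣw² − (Σw)² = 80096 − 68644 = 11452; nΣz² − (Σz)² = 30384 − 26244 = 4140
r = -4004 / √(11452 × 4140) = -4004 / 6885.5849 ≈ -0.582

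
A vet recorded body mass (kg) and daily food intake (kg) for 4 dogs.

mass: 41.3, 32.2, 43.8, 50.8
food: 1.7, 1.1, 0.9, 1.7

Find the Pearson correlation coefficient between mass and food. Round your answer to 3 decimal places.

0.471

n = 4, Σx = 168.1, Σy = 5.4, Σx² = 7241.61, Σy² = 7.8, Σxy = 231.41
nΣxy − ΣxΣy = 925.64 − 907.74 = 17.9
nΣx² − (Σx)² = 28966.44 − 28257.61 = 708.83; nΣy² − (Σy)² = 31.2 − 29.16 = 2.04
r = 17.9 / √(708.83 × 2.04) = 17.9 / 38.0265 ≈ 0.471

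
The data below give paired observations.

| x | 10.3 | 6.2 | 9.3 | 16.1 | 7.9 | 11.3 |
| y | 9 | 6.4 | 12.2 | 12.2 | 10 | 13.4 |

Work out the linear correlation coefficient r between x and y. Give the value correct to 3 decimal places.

n = 6, Σx = 61.1, Σy = 63.2, Σx² = 680.33, Σy² = 699.2, Σxy = 672.68
nΣxy − ΣxΣy = 4036.08 − 3861.52 = 174.56
nΣx² − (Σx)² = 4081.98 − 3733.21 = 348.77; nΣy² − (Σy)² = 4195.2 − 3994.24 = 200.96
r = 174.56 / √(348.77 × 200.96) = 174.56 / 264.7429 ≈ 0.659

0.659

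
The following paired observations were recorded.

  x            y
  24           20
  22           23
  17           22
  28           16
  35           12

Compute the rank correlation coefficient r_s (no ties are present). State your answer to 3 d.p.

-0.900

Rank x: 3, 2, 1, 4, 5
Rank y: 3, 5, 4, 2, 1
d = rank(x) − rank(y): 0, -3, -3, 2, 4; Σd² = 38
ρ = 1 − 6Σd² / [n(n²−1)] = 1 − 6×38 / (5×24) = 1 − 228/120 ≈ -0.900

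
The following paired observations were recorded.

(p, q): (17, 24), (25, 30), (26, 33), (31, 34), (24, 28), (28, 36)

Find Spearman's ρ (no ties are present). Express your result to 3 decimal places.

Rank p: 1, 3, 4, 6, 2, 5
Rank q: 1, 3, 4, 5, 2, 6
d = rank(p) − rank(q): 0, 0, 0, 1, 0, -1; Σd² = 2
ρ = 1 − 6Σd² / [n(n²−1)] = 1 − 6×2 / (6×35) = 1 − 12/210 ≈ 0.943

0.943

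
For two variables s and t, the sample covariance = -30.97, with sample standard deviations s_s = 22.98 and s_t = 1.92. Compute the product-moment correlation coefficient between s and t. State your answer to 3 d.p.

r = Cov(s,t) / (s_s · s_t) = -30.97 / (22.98 × 1.92)
  = -30.97 / 44.1216 ≈ -0.702

-0.702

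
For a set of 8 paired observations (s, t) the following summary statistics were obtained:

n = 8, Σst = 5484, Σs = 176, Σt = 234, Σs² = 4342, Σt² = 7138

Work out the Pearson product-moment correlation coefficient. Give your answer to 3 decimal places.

0.905

r = (nΣst − ΣsΣt) / √[(nΣs² − (Σs)²)(nΣt² − (Σt)²)]
Numerator: 8×5484 − 176×234 = 2688
Denominator: √[(34736 − 30976)(57104 − 54756)] = √[3760 × 2348] = 2971.2758
r = 2688 / 2971.2758 ≈ 0.905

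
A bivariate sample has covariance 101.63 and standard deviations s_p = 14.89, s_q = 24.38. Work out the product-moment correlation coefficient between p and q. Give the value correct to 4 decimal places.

0.2800

r = Cov(p,q) / (s_p · s_q) = 101.63 / (14.89 × 24.38)
  = 101.63 / 363.0182 ≈ 0.2800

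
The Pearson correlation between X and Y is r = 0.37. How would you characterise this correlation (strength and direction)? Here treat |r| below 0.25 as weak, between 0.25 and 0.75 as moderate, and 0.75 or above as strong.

moderate positive

r = 0.37 > 0 so the relationship is positive.
|r| = 0.37, which falls in the moderate range.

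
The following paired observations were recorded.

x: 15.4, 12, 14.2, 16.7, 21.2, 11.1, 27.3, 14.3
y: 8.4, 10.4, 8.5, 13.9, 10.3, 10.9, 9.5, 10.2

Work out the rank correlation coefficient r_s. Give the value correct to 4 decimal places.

Rank x: 5, 2, 3, 6, 7, 1, 8, 4
Rank y: 1, 6, 2, 8, 5, 7, 3, 4
d = rank(x) − rank(y): 4, -4, 1, -2, 2, -6, 5, 0; Σd² = 102
ρ = 1 − 6Σd² / [n(n²−1)] = 1 − 6×102 / (8×63) = 1 − 612/504 ≈ -0.2143

-0.2143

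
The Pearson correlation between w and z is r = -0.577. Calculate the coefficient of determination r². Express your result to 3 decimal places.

r² = (-0.577)² = 0.333

0.333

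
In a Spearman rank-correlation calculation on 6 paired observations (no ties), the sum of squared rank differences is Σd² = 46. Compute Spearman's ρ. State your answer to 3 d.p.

-0.314

ρ = 1 − 6Σd² / [n(n²−1)] = 1 − 6×46 / (6×35)
  = 1 − 276/210 = 1 − 1.3143 ≈ -0.314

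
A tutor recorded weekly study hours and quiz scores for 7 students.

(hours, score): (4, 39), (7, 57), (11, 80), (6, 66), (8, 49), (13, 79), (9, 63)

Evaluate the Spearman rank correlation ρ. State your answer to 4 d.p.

0.7143

Rank hours: 1, 3, 6, 2, 4, 7, 5
Rank score: 1, 3, 7, 5, 2, 6, 4
d = rank(hours) − rank(score): 0, 0, -1, -3, 2, 1, 1; Σd² = 16
ρ = 1 − 6Σd² / [n(n²−1)] = 1 − 6×16 / (7×48) = 1 − 96/336 ≈ 0.7143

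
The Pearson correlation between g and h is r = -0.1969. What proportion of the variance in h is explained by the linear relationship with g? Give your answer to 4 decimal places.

r² = (-0.1969)² = 0.0388

0.0388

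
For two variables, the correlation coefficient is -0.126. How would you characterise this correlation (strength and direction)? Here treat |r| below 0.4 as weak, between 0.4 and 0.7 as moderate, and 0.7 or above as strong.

r = -0.126 < 0 so the relationship is negative.
|r| = 0.126, which falls in the weak range.

weak negative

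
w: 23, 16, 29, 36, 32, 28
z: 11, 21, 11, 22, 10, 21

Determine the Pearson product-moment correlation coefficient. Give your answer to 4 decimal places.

n = 6, Σw = 164, Σz = 96, Σw² = 4730, Σz² = 1708, Σwz = 2608
nΣwz − ΣwΣz = 15648 − 15744 = -96
nΣw² − (Σw)² = 28380 − 26896 = 1484; nΣz² − (Σz)² = 10248 − 9216 = 1032
r = -96 / √(1484 × 1032) = -96 / 1237.5330 ≈ -0.0776

-0.0776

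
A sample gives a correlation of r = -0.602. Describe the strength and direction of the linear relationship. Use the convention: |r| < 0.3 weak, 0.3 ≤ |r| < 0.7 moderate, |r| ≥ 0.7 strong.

r = -0.602 < 0 so the relationship is negative.
|r| = 0.602, which falls in the moderate range.

moderate negative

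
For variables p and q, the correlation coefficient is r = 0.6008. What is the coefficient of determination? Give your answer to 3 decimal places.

0.361

r² = (0.6008)² = 0.361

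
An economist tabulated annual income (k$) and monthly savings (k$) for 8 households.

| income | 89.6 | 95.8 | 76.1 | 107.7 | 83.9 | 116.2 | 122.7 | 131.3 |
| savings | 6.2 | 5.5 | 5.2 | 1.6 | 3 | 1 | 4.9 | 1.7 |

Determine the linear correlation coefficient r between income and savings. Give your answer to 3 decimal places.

-0.539

n = 8, Σx = 823.3, Σy = 29.1, Σx² = 87432.93, Σy² = 135.19, Σxy = 2842.8
nΣxy − ΣxΣy = 22742.4 − 23958.03 = -1215.63
nΣx² − (Σx)² = 699463.44 − 677822.89 = 21640.55; nΣy² − (Σy)² = 1081.52 − 846.81 = 234.71
r = -1215.63 / √(21640.55 × 234.71) = -1215.63 / 2253.7199 ≈ -0.539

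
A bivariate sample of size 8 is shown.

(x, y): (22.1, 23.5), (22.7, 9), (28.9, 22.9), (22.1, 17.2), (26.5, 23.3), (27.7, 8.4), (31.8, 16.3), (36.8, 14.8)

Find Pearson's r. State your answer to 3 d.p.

-0.095

n = 8, Σx = 218.6, Σy = 135.4, Σx² = 6162.34, Σy² = 2551.68, Σxy = 3678.69
nΣxy − ΣxΣy = 29429.52 − 29598.44 = -168.92
nΣx² − (Σx)² = 49298.72 − 47785.96 = 1512.76; nΣy² − (Σy)² = 20413.44 − 18333.16 = 2080.28
r = -168.92 / √(1512.76 × 2080.28) = -168.92 / 1773.9685 ≈ -0.095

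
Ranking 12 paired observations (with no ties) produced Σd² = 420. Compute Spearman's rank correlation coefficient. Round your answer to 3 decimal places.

ρ = 1 − 6Σd² / [n(n²−1)] = 1 − 6×420 / (12×143)
  = 1 − 2520/1716 = 1 − 1.4685 ≈ -0.469

-0.469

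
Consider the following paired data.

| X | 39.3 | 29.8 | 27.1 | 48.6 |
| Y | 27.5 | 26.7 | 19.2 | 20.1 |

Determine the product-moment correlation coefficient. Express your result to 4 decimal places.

-0.0874

n = 4, ΣX = 144.8, ΣY = 93.5, ΣX² = 5528.9, ΣY² = 2241.79, ΣXY = 3373.59
nΣXY − ΣXΣY = 13494.36 − 13538.8 = -44.44
nΣX² − (ΣX)² = 22115.6 − 20967.04 = 1148.56; nΣY² − (ΣY)² = 8967.16 − 8742.25 = 224.91
r = -44.44 / √(1148.56 × 224.91) = -44.44 / 508.2545 ≈ -0.0874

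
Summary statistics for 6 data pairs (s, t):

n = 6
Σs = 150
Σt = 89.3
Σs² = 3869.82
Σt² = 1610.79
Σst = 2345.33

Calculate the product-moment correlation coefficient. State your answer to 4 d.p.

r = (nΣst − ΣsΣt) / √[(nΣs² − (Σs)²)(nΣt² − (Σt)²)]
Numerator: 6×2345.33 − 150×89.3 = 676.98
Denominator: √[(23218.92 − 22500)(9664.74 − 7974.49)] = √[718.92 × 1690.25] = 1102.3405
r = 676.98 / 1102.3405 ≈ 0.6141

0.6141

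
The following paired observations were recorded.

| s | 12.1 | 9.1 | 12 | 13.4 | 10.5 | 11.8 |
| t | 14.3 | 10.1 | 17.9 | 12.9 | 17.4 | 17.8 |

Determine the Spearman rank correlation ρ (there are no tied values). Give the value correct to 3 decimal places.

0.086

Rank s: 5, 1, 4, 6, 2, 3
Rank t: 3, 1, 6, 2, 4, 5
d = rank(s) − rank(t): 2, 0, -2, 4, -2, -2; Σd² = 32
ρ = 1 − 6Σd² / [n(n²−1)] = 1 − 6×32 / (6×35) = 1 − 192/210 ≈ 0.086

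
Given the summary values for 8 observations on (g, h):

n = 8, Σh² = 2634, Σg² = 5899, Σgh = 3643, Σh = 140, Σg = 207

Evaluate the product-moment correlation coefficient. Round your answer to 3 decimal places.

0.065

r = (nΣgh − ΣgΣh) / √[(nΣg² − (Σg)²)(nΣh² − (Σh)²)]
Numerator: 8×3643 − 207×140 = 164
Denominator: √[(47192 − 42849)(21072 − 19600)] = √[4343 × 1472] = 2528.4177
r = 164 / 2528.4177 ≈ 0.065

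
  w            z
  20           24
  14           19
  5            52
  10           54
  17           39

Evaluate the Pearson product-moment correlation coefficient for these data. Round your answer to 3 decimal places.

-0.728

n = 5, Σw = 66, Σz = 188, Σw² = 1010, Σz² = 8078, Σwz = 2209
nΣwz − ΣwΣz = 11045 − 12408 = -1363
nΣw² − (Σw)² = 5050 − 4356 = 694; nΣz² − (Σz)² = 40390 − 35344 = 5046
r = -1363 / √(694 × 5046) = -1363 / 1871.3428 ≈ -0.728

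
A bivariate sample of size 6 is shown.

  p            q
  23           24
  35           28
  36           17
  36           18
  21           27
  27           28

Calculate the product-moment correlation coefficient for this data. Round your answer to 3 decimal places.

-0.569

n = 6, Σp = 178, Σq = 142, Σp² = 5516, Σq² = 3486, Σpq = 4115
nΣpq − ΣpΣq = 24690 − 25276 = -586
nΣp² − (Σp)² = 33096 − 31684 = 1412; nΣq² − (Σq)² = 20916 − 20164 = 752
r = -586 / √(1412 × 752) = -586 / 1030.4484 ≈ -0.569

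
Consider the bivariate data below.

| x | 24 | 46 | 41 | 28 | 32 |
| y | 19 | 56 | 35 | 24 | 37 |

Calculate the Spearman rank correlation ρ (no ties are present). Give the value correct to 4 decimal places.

Rank x: 1, 5, 4, 2, 3
Rank y: 1, 5, 3, 2, 4
d = rank(x) − rank(y): 0, 0, 1, 0, -1; Σd² = 2
ρ = 1 − 6Σd² / [n(n²−1)] = 1 − 6×2 / (5×24) = 1 − 12/120 ≈ 0.9000

0.9000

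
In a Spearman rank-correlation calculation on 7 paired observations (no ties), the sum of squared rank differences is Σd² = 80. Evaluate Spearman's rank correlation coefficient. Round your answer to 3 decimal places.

ρ = 1 − 6Σd² / [n(n²−1)] = 1 − 6×80 / (7×48)
  = 1 − 480/336 = 1 − 1.4286 ≈ -0.429

-0.429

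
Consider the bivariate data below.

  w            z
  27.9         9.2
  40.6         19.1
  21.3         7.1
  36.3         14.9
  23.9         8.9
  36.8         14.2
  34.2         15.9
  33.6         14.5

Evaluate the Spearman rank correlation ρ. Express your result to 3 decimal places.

Rank w: 3, 8, 1, 6, 2, 7, 5, 4
Rank z: 3, 8, 1, 6, 2, 4, 7, 5
d = rank(w) − rank(z): 0, 0, 0, 0, 0, 3, -2, -1; Σd² = 14
ρ = 1 − 6Σd² / [n(n²−1)] = 1 − 6×14 / (8×63) = 1 − 84/504 ≈ 0.833

0.833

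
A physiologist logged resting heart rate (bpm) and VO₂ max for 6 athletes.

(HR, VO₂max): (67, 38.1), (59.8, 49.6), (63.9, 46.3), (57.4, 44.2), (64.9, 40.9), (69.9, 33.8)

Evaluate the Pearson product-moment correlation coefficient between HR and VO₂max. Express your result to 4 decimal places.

-0.8173

n = 6, Σx = 382.9, Σy = 252.9, Σx² = 24541.03, Σy² = 10824.35, Σxy = 16031.46
nΣxy − ΣxΣy = 96188.76 − 96835.41 = -646.65
nΣx² − (Σx)² = 147246.18 − 146612.41 = 633.77; nΣy² − (Σy)² = 64946.1 − 63958.41 = 987.69
r = -646.65 / √(633.77 × 987.69) = -646.65 / 791.1816 ≈ -0.8173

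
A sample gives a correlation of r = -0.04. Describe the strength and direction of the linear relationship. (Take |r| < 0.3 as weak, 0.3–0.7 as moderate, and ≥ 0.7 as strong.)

r = -0.04 < 0 so the relationship is negative.
|r| = 0.04, which falls in the weak range.

weak negative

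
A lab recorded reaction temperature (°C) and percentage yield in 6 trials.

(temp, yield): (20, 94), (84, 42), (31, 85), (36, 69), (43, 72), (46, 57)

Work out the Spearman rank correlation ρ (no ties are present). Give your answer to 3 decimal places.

-0.943

Rank temp: 1, 6, 2, 3, 4, 5
Rank yield: 6, 1, 5, 3, 4, 2
d = rank(temp) − rank(yield): -5, 5, -3, 0, 0, 3; Σd² = 68
ρ = 1 − 6Σd² / [n(n²−1)] = 1 − 6×68 / (6×35) = 1 − 408/210 ≈ -0.943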